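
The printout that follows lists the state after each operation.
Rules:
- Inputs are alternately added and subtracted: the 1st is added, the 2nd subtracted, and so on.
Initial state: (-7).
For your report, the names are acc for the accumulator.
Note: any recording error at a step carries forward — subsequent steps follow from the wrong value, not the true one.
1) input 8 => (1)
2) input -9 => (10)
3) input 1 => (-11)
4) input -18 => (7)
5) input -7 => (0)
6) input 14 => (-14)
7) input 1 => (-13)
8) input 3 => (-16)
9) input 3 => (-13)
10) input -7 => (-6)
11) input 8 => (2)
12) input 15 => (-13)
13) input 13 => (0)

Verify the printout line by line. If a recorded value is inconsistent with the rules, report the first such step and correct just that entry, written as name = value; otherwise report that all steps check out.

Recomputing the run from the initial state:
step 1: acc = 1
step 2: acc = 10
step 3: acc = 11
step 4: acc = 29
step 5: acc = 22
step 6: acc = 8
step 7: acc = 9
step 8: acc = 6
step 9: acc = 9
step 10: acc = 16
step 11: acc = 24
step 12: acc = 9
step 13: acc = 22
The first disagreement with the printout is at step 3, where the value should be acc = 11.

step 3, acc = 11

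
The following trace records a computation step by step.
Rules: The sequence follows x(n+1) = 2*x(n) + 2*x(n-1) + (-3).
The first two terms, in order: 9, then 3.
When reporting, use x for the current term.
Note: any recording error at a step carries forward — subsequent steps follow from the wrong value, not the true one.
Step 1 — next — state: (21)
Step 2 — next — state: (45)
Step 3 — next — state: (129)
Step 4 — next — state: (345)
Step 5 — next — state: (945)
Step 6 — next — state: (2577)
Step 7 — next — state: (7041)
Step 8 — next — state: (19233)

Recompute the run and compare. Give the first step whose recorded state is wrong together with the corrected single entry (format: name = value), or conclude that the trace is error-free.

no error

Recomputing the run from the initial state:
step 1: x = 21
step 2: x = 45
step 3: x = 129
step 4: x = 345
step 5: x = 945
step 6: x = 2577
step 7: x = 7041
step 8: x = 19233
This matches the trace at every step.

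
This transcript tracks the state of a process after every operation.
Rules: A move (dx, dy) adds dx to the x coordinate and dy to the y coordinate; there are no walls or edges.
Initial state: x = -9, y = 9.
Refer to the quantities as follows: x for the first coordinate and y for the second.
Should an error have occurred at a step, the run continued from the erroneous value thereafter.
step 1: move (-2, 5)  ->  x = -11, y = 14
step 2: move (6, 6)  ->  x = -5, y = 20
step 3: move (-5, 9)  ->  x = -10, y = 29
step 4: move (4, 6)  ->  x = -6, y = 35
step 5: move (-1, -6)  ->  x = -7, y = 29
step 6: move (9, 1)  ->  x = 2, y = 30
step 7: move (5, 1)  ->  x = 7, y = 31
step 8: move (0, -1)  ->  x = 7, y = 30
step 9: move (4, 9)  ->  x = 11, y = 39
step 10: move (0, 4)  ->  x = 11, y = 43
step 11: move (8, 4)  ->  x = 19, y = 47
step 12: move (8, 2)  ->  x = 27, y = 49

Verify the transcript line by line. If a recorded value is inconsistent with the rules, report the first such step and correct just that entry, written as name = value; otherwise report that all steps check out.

Step 1: x = -9 + (-2) = -11, y = 9 + (5) = 14 — exactly as logged.
Step 2: x = -11 + (6) = -5, y = 14 + (6) = 20 — checks out.
Step 3: x = -5 + (-5) = -10, y = 20 + (9) = 29 — no discrepancy.
Step 4: x = -10 + (4) = -6, y = 29 + (6) = 35 — no discrepancy.
Step 5: x = -6 + (-1) = -7, y = 35 + (-6) = 29 — agrees with the transcript.
Step 6: x = -7 + (9) = 2, y = 29 + (1) = 30 — checks out.
Step 7: x = 2 + (5) = 7, y = 30 + (1) = 31 — verified.
Step 8: x = 7 + (0) = 7, y = 31 + (-1) = 30 — in agreement.
Step 9: x = 7 + (4) = 11, y = 30 + (9) = 39 — in agreement.
Step 10: x = 11 + (0) = 11, y = 39 + (4) = 43 — agrees with the transcript.
Step 11: x = 11 + (8) = 19, y = 43 + (4) = 47 — verified.
Step 12: x = 19 + (8) = 27, y = 47 + (2) = 49 — matches.
All entries verified; no error found.

no error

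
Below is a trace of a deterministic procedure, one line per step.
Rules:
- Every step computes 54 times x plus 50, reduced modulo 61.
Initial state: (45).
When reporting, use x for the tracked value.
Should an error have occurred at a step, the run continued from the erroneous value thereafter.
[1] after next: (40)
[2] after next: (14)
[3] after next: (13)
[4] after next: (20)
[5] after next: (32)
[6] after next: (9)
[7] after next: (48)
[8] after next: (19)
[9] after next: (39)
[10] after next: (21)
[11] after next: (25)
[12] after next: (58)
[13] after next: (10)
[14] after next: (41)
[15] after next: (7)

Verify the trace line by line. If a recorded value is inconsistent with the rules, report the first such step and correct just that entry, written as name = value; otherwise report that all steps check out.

no error

Recomputing the run from the initial state:
step 1: x = 40
step 2: x = 14
step 3: x = 13
step 4: x = 20
step 5: x = 32
step 6: x = 9
step 7: x = 48
step 8: x = 19
step 9: x = 39
step 10: x = 21
step 11: x = 25
step 12: x = 58
step 13: x = 10
step 14: x = 41
step 15: x = 7
This matches the trace at every step.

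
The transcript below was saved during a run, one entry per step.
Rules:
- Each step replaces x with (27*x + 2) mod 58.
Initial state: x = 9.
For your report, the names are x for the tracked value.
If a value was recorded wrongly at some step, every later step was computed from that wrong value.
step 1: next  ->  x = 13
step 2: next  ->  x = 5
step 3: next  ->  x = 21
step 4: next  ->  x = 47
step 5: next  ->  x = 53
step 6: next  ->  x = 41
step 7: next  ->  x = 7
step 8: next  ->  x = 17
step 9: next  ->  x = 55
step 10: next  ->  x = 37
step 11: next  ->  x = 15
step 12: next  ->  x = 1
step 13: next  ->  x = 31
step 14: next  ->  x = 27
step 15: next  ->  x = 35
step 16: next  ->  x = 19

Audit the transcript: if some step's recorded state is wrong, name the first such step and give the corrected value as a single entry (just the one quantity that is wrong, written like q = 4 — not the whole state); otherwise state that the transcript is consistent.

Recomputing the run from the initial state:
step 1: x = 13
step 2: x = 5
step 3: x = 21
step 4: x = 47
step 5: x = 53
step 6: x = 41
step 7: x = 7
step 8: x = 17
step 9: x = 55
step 10: x = 37
step 11: x = 15
step 12: x = 1
step 13: x = 29
step 14: x = 31
step 15: x = 27
step 16: x = 35
The first disagreement with the transcript is at step 13, where the value should be x = 29.

step 13, x = 29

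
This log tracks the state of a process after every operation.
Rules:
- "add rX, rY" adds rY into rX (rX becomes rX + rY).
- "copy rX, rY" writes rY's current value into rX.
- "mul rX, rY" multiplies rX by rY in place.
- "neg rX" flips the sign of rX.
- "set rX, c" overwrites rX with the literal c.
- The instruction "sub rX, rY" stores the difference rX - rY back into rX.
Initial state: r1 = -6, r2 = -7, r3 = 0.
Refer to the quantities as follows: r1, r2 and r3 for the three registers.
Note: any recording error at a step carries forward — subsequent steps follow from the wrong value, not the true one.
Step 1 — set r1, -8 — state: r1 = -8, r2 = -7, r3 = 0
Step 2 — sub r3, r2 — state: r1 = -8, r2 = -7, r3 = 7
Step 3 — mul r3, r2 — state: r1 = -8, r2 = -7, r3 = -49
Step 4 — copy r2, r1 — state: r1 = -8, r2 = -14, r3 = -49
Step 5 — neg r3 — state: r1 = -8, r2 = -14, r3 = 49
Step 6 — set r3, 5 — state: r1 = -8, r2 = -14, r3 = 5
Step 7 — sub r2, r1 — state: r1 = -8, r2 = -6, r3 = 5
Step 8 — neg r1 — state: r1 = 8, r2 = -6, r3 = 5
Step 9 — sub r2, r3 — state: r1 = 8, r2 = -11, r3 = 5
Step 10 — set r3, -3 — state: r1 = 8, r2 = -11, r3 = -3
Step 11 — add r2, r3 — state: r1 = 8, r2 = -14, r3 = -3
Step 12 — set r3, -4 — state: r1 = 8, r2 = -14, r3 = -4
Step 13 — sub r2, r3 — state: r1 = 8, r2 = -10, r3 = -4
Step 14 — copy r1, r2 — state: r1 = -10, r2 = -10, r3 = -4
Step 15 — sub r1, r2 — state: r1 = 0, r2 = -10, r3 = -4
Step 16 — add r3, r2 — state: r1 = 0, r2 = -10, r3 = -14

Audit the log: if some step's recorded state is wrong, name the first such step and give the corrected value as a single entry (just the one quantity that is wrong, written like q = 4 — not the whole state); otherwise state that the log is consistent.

step 4, r2 = -8

Recomputing the run from the initial state:
step 1: r1 = -8, r2 = -7, r3 = 0
step 2: r1 = -8, r2 = -7, r3 = 7
step 3: r1 = -8, r2 = -7, r3 = -49
step 4: r1 = -8, r2 = -8, r3 = -49
step 5: r1 = -8, r2 = -8, r3 = 49
step 6: r1 = -8, r2 = -8, r3 = 5
step 7: r1 = -8, r2 = 0, r3 = 5
step 8: r1 = 8, r2 = 0, r3 = 5
step 9: r1 = 8, r2 = -5, r3 = 5
step 10: r1 = 8, r2 = -5, r3 = -3
step 11: r1 = 8, r2 = -8, r3 = -3
step 12: r1 = 8, r2 = -8, r3 = -4
step 13: r1 = 8, r2 = -4, r3 = -4
step 14: r1 = -4, r2 = -4, r3 = -4
step 15: r1 = 0, r2 = -4, r3 = -4
step 16: r1 = 0, r2 = -4, r3 = -8
The first disagreement with the log is at step 4, where the value should be r2 = -8.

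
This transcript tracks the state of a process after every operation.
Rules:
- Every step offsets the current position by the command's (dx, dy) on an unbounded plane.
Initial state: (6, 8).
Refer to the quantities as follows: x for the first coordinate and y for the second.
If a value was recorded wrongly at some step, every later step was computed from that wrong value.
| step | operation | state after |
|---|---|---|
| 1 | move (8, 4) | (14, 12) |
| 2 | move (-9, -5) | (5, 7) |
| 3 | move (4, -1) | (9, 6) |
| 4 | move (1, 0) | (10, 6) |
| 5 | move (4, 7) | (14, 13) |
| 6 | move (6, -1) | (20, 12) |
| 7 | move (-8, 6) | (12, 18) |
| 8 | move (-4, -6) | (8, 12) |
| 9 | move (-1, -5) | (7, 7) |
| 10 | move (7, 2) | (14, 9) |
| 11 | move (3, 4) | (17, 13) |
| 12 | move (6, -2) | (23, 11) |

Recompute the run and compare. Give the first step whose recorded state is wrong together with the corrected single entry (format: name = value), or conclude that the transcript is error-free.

Recomputing the run from the initial state:
step 1: x = 14, y = 12
step 2: x = 5, y = 7
step 3: x = 9, y = 6
step 4: x = 10, y = 6
step 5: x = 14, y = 13
step 6: x = 20, y = 12
step 7: x = 12, y = 18
step 8: x = 8, y = 12
step 9: x = 7, y = 7
step 10: x = 14, y = 9
step 11: x = 17, y = 13
step 12: x = 23, y = 11
This matches the transcript at every step.

no error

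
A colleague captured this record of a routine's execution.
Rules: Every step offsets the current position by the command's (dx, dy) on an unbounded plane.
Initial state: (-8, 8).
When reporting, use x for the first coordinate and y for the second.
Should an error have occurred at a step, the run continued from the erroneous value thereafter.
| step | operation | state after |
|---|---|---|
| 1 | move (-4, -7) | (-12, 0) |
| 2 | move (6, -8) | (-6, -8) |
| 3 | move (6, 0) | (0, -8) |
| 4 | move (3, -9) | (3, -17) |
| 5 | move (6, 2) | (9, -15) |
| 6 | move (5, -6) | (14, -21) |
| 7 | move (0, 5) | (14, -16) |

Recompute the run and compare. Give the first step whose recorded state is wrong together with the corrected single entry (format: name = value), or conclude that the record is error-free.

1. x = -8 + (-4) = -12, y = 8 + (-7) = 1 (a discrepancy with the record)
That makes step 1 the first incorrect line — y = 1 is what it should show.

step 1, y = 1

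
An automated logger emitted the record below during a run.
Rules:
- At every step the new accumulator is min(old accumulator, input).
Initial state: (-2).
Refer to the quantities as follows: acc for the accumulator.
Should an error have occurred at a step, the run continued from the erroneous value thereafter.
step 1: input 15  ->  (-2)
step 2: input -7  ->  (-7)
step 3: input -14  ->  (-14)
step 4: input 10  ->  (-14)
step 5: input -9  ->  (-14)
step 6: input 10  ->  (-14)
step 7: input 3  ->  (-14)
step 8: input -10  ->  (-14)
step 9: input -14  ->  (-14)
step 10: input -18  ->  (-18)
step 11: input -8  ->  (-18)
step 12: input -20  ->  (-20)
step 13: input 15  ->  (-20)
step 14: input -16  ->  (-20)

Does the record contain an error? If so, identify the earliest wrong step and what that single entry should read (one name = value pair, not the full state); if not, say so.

Recomputing the run from the initial state:
step 1: acc = -2
step 2: acc = -7
step 3: acc = -14
step 4: acc = -14
step 5: acc = -14
step 6: acc = -14
step 7: acc = -14
step 8: acc = -14
step 9: acc = -14
step 10: acc = -18
step 11: acc = -18
step 12: acc = -20
step 13: acc = -20
step 14: acc = -20
This matches the record at every step.

no error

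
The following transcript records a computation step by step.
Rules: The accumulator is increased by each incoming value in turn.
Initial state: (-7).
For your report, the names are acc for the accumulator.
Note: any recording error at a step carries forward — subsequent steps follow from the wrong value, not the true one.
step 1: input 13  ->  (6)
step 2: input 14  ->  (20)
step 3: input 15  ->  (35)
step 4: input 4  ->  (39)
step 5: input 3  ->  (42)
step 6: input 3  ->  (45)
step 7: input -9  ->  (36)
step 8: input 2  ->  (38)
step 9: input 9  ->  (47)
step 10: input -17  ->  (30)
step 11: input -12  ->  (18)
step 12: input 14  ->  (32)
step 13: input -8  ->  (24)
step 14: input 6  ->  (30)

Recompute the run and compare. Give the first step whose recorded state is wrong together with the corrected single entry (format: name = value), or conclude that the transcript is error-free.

no error

1. acc = -7 + 13 = 6 (confirmed correct)
2. acc = 6 + 14 = 20 (matches)
3. acc = 20 + 15 = 35 (same as recorded)
4. acc = 35 + 4 = 39 (verified)
5. acc = 39 + 3 = 42 (consistent with the transcript)
6. acc = 42 + 3 = 45 (verified)
7. acc = 45 + -9 = 36 (agrees with the transcript)
8. acc = 36 + 2 = 38 (checks out)
9. acc = 38 + 9 = 47 (checks out)
10. acc = 47 + -17 = 30 (agrees with the transcript)
11. acc = 30 + -12 = 18 (agrees with the transcript)
12. acc = 18 + 14 = 32 (exactly as logged)
13. acc = 32 + -8 = 24 (verified)
14. acc = 24 + 6 = 30 (agrees with the transcript)
All steps check out; nothing to correct.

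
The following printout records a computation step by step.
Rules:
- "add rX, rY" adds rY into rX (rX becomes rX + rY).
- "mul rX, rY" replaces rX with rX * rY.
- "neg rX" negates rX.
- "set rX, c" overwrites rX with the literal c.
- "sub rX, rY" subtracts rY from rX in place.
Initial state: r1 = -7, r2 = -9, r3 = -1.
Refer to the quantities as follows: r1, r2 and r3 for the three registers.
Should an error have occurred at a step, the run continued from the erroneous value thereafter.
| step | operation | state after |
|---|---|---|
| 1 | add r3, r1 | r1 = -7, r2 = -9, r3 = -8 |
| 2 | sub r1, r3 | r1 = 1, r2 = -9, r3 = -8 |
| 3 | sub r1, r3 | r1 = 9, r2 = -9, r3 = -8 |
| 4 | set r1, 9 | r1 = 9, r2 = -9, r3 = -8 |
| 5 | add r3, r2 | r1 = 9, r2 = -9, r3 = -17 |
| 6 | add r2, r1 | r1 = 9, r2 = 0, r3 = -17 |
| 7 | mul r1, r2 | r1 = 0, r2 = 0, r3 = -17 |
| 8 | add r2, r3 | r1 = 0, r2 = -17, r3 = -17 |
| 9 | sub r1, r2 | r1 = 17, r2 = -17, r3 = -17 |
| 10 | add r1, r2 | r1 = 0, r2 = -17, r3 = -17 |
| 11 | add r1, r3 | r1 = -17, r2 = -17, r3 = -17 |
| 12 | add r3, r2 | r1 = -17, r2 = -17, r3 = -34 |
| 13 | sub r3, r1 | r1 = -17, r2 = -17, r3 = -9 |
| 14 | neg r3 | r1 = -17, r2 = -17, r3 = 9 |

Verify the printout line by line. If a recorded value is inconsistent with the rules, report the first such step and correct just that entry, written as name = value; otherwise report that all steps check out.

Recomputing the run from the initial state:
step 1: r1 = -7, r2 = -9, r3 = -8
step 2: r1 = 1, r2 = -9, r3 = -8
step 3: r1 = 9, r2 = -9, r3 = -8
step 4: r1 = 9, r2 = -9, r3 = -8
step 5: r1 = 9, r2 = -9, r3 = -17
step 6: r1 = 9, r2 = 0, r3 = -17
step 7: r1 = 0, r2 = 0, r3 = -17
step 8: r1 = 0, r2 = -17, r3 = -17
step 9: r1 = 17, r2 = -17, r3 = -17
step 10: r1 = 0, r2 = -17, r3 = -17
step 11: r1 = -17, r2 = -17, r3 = -17
step 12: r1 = -17, r2 = -17, r3 = -34
step 13: r1 = -17, r2 = -17, r3 = -17
step 14: r1 = -17, r2 = -17, r3 = 17
The first disagreement with the printout is at step 13, where the value should be r3 = -17.

step 13, r3 = -17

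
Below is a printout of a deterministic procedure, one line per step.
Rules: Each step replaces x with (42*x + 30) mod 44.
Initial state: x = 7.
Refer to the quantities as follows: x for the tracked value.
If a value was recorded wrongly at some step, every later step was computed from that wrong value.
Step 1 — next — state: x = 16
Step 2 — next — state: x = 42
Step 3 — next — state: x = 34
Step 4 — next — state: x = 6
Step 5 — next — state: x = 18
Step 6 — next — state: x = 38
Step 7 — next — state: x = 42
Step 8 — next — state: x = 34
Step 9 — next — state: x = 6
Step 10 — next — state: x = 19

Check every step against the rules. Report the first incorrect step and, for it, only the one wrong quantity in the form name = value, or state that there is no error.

step 10, x = 18

step 1: x = (42*7 + 30) mod 44 = 16 -> exactly as logged
step 2: x = (42*16 + 30) mod 44 = 42 -> confirmed correct
step 3: x = (42*42 + 30) mod 44 = 34 -> agrees with the printout
step 4: x = (42*34 + 30) mod 44 = 6 -> agrees with the printout
step 5: x = (42*6 + 30) mod 44 = 18 -> no discrepancy
step 6: x = (42*18 + 30) mod 44 = 38 -> confirmed correct
step 7: x = (42*38 + 30) mod 44 = 42 -> confirmed correct
step 8: x = (42*42 + 30) mod 44 = 34 -> matches
step 9: x = (42*34 + 30) mod 44 = 6 -> verified
step 10: x = (42*6 + 30) mod 44 = 18 -> the printout disagrees here
First deviation found at step 10; the corrected entry is x = 18.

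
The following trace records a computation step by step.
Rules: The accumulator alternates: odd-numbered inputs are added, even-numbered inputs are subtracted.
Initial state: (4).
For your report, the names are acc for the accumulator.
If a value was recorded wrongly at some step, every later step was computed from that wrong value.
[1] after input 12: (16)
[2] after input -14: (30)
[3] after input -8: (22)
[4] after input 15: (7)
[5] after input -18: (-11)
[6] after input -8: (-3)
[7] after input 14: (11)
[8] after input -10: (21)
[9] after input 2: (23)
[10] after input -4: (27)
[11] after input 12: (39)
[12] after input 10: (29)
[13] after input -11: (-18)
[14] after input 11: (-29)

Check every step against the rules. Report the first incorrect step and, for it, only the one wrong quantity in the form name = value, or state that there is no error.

1. acc = 4 + 12 = 16 (in agreement)
2. acc = 16 - -14 = 30 (checks out)
3. acc = 30 + -8 = 22 (no discrepancy)
4. acc = 22 - 15 = 7 (no discrepancy)
5. acc = 7 + -18 = -11 (checks out)
6. acc = -11 - -8 = -3 (confirmed correct)
7. acc = -3 + 14 = 11 (confirmed correct)
8. acc = 11 - -10 = 21 (matches)
9. acc = 21 + 2 = 23 (same as recorded)
10. acc = 23 - -4 = 27 (checks out)
11. acc = 27 + 12 = 39 (exactly as logged)
12. acc = 39 - 10 = 29 (in agreement)
13. acc = 29 + -11 = 18 (the trace disagrees here)
First incorrect step: 13; the correct value is acc = 18.

step 13, acc = 18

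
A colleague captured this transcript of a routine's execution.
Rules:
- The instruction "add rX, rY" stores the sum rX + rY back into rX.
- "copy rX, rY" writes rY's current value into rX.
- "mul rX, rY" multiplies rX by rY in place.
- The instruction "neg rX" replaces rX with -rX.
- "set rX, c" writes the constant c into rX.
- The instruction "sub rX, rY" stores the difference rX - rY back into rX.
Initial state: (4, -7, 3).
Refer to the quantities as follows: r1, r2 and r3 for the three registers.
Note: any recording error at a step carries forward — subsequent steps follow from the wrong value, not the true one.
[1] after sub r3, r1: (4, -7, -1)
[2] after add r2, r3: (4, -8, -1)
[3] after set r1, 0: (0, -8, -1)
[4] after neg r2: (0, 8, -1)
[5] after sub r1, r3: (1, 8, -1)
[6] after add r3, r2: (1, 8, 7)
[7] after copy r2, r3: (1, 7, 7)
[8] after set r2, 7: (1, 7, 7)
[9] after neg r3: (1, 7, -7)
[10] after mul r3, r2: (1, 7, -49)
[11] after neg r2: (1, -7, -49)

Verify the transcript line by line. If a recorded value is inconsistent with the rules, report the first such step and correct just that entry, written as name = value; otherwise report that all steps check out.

Recomputing the run from the initial state:
step 1: r1 = 4, r2 = -7, r3 = -1
step 2: r1 = 4, r2 = -8, r3 = -1
step 3: r1 = 0, r2 = -8, r3 = -1
step 4: r1 = 0, r2 = 8, r3 = -1
step 5: r1 = 1, r2 = 8, r3 = -1
step 6: r1 = 1, r2 = 8, r3 = 7
step 7: r1 = 1, r2 = 7, r3 = 7
step 8: r1 = 1, r2 = 7, r3 = 7
step 9: r1 = 1, r2 = 7, r3 = -7
step 10: r1 = 1, r2 = 7, r3 = -49
step 11: r1 = 1, r2 = -7, r3 = -49
This matches the transcript at every step.

no error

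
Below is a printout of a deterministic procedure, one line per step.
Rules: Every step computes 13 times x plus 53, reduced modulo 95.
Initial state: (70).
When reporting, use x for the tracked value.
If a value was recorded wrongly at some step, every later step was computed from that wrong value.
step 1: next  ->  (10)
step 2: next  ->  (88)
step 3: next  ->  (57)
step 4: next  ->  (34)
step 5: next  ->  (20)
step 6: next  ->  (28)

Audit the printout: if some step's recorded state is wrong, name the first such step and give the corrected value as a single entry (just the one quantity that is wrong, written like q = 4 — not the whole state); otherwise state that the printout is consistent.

Step 1: x = (13*70 + 53) mod 95 = 13 — this is not what the printout shows.
Step 1 is the first one off; corrected, x = 13.

step 1, x = 13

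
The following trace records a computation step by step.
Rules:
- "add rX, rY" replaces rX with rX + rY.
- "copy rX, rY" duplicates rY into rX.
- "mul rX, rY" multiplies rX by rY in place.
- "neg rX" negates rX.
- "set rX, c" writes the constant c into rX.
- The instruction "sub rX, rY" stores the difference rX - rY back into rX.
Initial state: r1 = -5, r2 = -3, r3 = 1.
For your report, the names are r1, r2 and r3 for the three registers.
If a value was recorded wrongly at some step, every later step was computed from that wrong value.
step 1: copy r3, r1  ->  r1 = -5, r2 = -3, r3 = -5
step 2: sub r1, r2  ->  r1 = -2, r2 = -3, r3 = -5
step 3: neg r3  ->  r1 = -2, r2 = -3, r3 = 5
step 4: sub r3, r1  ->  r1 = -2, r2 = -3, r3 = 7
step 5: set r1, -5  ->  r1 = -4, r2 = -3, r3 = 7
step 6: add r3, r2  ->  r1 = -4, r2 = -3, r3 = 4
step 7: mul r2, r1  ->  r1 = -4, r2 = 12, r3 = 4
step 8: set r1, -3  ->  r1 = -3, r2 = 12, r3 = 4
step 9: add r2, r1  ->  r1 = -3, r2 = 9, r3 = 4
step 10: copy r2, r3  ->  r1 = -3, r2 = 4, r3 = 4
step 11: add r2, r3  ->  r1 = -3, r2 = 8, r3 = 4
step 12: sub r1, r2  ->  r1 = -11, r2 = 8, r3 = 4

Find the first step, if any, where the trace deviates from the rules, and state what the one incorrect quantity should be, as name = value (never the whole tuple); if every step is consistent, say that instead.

Recomputing the run from the initial state:
step 1: r1 = -5, r2 = -3, r3 = -5
step 2: r1 = -2, r2 = -3, r3 = -5
step 3: r1 = -2, r2 = -3, r3 = 5
step 4: r1 = -2, r2 = -3, r3 = 7
step 5: r1 = -5, r2 = -3, r3 = 7
step 6: r1 = -5, r2 = -3, r3 = 4
step 7: r1 = -5, r2 = 15, r3 = 4
step 8: r1 = -3, r2 = 15, r3 = 4
step 9: r1 = -3, r2 = 12, r3 = 4
step 10: r1 = -3, r2 = 4, r3 = 4
step 11: r1 = -3, r2 = 8, r3 = 4
step 12: r1 = -11, r2 = 8, r3 = 4
The first disagreement with the trace is at step 5, where the value should be r1 = -5.

step 5, r1 = -5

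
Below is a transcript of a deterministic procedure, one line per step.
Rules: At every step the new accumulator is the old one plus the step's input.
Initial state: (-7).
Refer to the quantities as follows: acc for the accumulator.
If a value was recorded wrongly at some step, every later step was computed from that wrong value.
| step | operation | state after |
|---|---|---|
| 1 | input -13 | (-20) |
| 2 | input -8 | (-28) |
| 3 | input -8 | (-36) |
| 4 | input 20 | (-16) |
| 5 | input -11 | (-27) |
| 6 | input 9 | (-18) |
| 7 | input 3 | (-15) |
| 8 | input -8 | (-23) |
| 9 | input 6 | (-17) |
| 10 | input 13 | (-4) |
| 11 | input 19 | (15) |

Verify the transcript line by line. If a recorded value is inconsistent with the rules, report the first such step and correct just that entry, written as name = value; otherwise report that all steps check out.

no error

Recomputing the run from the initial state:
step 1: acc = -20
step 2: acc = -28
step 3: acc = -36
step 4: acc = -16
step 5: acc = -27
step 6: acc = -18
step 7: acc = -15
step 8: acc = -23
step 9: acc = -17
step 10: acc = -4
step 11: acc = 15
This matches the transcript at every step.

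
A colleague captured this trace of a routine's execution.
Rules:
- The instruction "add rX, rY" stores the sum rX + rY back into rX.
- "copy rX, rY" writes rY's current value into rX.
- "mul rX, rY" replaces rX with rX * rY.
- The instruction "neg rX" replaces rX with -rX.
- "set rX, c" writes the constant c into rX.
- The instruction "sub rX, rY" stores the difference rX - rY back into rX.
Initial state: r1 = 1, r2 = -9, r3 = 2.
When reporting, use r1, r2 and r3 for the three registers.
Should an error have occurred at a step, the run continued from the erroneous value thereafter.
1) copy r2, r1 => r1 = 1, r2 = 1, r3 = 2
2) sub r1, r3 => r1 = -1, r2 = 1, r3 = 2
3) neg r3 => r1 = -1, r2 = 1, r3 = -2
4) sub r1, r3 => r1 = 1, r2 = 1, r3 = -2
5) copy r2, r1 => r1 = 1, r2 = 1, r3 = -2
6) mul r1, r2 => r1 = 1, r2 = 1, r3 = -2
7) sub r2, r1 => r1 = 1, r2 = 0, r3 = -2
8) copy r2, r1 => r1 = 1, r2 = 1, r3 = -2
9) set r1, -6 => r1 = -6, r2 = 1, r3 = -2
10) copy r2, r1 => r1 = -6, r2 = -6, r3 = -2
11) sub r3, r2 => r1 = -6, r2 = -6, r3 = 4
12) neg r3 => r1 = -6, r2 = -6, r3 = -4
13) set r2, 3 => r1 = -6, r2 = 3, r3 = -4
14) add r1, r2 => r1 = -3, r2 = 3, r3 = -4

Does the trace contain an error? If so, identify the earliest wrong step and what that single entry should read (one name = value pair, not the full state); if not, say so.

no error

step 1: r2 = 1 -> exactly as logged
step 2: r1 = 1 - 2 = -1 -> same as recorded
step 3: r3 = -(2) = -2 -> checks out
step 4: r1 = -1 - -2 = 1 -> checks out
step 5: r2 = 1 -> consistent with the trace
step 6: r1 = 1 * 1 = 1 -> agrees with the trace
step 7: r2 = 1 - 1 = 0 -> in agreement
step 8: r2 = 1 -> same as recorded
step 9: r1 = -6 -> agrees with the trace
step 10: r2 = -6 -> agrees with the trace
step 11: r3 = -2 - -6 = 4 -> exactly as logged
step 12: r3 = -(4) = -4 -> no discrepancy
step 13: r2 = 3 -> no discrepancy
step 14: r1 = -6 + 3 = -3 -> in agreement
Each recorded entry agrees with the recomputation.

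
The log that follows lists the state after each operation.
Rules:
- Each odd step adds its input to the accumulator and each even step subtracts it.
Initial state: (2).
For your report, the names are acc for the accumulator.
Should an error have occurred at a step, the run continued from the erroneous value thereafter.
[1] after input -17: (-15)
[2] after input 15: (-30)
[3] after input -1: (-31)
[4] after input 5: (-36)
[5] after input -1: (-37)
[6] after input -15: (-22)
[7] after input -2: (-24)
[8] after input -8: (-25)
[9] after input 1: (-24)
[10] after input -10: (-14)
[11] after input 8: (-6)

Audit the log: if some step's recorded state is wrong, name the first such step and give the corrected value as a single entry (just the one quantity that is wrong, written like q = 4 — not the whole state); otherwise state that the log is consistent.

step 8, acc = -16

1. acc = 2 + -17 = -15 (matches)
2. acc = -15 - 15 = -30 (verified)
3. acc = -30 + -1 = -31 (matches)
4. acc = -31 - 5 = -36 (agrees with the log)
5. acc = -36 + -1 = -37 (confirmed correct)
6. acc = -37 - -15 = -22 (consistent with the log)
7. acc = -22 + -2 = -24 (in agreement)
8. acc = -24 - -8 = -16 (the recorded entry deviates here)
So the first discrepancy is step 8, where the right value is acc = -16.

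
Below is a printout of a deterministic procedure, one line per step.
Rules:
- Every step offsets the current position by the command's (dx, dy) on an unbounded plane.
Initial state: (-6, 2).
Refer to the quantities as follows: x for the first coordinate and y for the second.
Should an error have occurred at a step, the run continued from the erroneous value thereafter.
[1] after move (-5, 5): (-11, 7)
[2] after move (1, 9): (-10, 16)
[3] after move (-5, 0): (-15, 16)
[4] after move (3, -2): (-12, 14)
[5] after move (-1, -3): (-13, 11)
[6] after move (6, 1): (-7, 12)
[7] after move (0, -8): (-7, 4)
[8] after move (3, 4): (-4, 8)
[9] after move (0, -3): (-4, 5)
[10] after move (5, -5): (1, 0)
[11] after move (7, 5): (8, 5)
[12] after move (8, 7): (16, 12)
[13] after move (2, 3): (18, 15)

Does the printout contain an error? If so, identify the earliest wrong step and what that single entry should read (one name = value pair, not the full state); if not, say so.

no error

Step 1: x = -6 + (-5) = -11, y = 2 + (5) = 7 — no discrepancy.
Step 2: x = -11 + (1) = -10, y = 7 + (9) = 16 — verified.
Step 3: x = -10 + (-5) = -15, y = 16 + (0) = 16 — exactly as logged.
Step 4: x = -15 + (3) = -12, y = 16 + (-2) = 14 — exactly as logged.
Step 5: x = -12 + (-1) = -13, y = 14 + (-3) = 11 — no discrepancy.
Step 6: x = -13 + (6) = -7, y = 11 + (1) = 12 — exactly as logged.
Step 7: x = -7 + (0) = -7, y = 12 + (-8) = 4 — matches.
Step 8: x = -7 + (3) = -4, y = 4 + (4) = 8 — same as recorded.
Step 9: x = -4 + (0) = -4, y = 8 + (-3) = 5 — consistent with the printout.
Step 10: x = -4 + (5) = 1, y = 5 + (-5) = 0 — verified.
Step 11: x = 1 + (7) = 8, y = 0 + (5) = 5 — consistent with the printout.
Step 12: x = 8 + (8) = 16, y = 5 + (7) = 12 — verified.
Step 13: x = 16 + (2) = 18, y = 12 + (3) = 15 — in agreement.
All steps check out; nothing to correct.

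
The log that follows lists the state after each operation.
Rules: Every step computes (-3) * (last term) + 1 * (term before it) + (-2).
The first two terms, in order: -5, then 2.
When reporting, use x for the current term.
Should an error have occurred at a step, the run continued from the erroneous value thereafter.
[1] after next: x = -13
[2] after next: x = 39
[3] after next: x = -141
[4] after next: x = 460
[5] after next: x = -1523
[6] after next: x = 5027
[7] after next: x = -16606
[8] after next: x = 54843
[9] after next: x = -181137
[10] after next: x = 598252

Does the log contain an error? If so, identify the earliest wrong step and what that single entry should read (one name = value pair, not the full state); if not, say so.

step 3, x = -132

Recomputing the run from the initial state:
step 1: x = -13
step 2: x = 39
step 3: x = -132
step 4: x = 433
step 5: x = -1433
step 6: x = 4730
step 7: x = -15625
step 8: x = 51603
step 9: x = -170436
step 10: x = 562909
The first disagreement with the log is at step 3, where the value should be x = -132.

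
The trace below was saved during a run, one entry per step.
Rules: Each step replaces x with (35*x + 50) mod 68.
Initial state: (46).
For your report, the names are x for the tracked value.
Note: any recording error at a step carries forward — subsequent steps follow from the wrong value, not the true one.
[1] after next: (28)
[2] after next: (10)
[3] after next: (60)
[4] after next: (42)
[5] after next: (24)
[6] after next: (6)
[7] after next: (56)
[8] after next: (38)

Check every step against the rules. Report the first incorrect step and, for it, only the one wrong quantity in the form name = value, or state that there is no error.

Step 1: x = (35*46 + 50) mod 68 = 28 — in agreement.
Step 2: x = (35*28 + 50) mod 68 = 10 — exactly as logged.
Step 3: x = (35*10 + 50) mod 68 = 60 — in agreement.
Step 4: x = (35*60 + 50) mod 68 = 42 — exactly as logged.
Step 5: x = (35*42 + 50) mod 68 = 24 — same as recorded.
Step 6: x = (35*24 + 50) mod 68 = 6 — confirmed correct.
Step 7: x = (35*6 + 50) mod 68 = 56 — agrees with the trace.
Step 8: x = (35*56 + 50) mod 68 = 38 — checks out.
Every step is consistent.

no error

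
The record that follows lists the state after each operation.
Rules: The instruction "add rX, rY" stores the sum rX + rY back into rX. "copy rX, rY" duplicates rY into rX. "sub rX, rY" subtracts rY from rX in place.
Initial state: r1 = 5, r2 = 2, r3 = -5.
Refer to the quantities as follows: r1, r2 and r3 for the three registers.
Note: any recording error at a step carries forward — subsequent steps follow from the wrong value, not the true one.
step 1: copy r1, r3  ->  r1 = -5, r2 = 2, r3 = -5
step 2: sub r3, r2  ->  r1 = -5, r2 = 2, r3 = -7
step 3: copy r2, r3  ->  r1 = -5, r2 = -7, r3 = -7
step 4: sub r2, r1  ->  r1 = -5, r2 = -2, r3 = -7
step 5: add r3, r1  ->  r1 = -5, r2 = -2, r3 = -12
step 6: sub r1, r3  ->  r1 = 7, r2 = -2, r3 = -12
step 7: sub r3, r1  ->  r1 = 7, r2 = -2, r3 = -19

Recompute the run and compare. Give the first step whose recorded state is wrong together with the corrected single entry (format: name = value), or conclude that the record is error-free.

Recomputing the run from the initial state:
step 1: r1 = -5, r2 = 2, r3 = -5
step 2: r1 = -5, r2 = 2, r3 = -7
step 3: r1 = -5, r2 = -7, r3 = -7
step 4: r1 = -5, r2 = -2, r3 = -7
step 5: r1 = -5, r2 = -2, r3 = -12
step 6: r1 = 7, r2 = -2, r3 = -12
step 7: r1 = 7, r2 = -2, r3 = -19
This matches the record at every step.

no error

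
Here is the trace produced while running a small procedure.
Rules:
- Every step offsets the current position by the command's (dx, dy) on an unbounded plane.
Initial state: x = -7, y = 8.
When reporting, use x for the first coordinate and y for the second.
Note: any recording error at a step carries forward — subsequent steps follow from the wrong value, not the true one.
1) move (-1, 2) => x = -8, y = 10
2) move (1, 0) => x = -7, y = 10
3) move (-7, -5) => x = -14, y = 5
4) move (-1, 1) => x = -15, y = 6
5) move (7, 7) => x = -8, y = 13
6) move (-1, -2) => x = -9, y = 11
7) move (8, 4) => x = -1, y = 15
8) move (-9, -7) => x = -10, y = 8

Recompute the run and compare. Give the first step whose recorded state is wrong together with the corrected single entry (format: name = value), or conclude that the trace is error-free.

no error

Recomputing the run from the initial state:
step 1: x = -8, y = 10
step 2: x = -7, y = 10
step 3: x = -14, y = 5
step 4: x = -15, y = 6
step 5: x = -8, y = 13
step 6: x = -9, y = 11
step 7: x = -1, y = 15
step 8: x = -10, y = 8
This matches the trace at every step.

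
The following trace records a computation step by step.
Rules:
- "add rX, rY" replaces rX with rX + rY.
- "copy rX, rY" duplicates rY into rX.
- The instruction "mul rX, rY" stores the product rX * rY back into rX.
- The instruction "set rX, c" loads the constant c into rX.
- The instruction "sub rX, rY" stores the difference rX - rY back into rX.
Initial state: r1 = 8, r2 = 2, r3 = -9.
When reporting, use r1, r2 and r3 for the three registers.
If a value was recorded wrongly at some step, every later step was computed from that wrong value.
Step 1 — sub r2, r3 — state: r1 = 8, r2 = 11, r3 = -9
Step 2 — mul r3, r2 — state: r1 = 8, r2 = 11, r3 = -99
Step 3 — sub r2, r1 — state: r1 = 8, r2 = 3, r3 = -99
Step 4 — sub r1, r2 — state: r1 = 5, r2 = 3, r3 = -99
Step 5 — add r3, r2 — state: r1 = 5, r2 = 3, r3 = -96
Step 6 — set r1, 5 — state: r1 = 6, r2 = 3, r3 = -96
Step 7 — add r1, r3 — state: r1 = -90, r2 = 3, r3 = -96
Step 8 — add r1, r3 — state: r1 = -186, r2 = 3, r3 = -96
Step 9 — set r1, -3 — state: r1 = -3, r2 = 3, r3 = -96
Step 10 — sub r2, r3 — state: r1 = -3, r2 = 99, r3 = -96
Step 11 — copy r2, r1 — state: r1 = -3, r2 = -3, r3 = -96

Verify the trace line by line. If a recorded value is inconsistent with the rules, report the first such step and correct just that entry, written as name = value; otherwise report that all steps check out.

Recomputing the run from the initial state:
step 1: r1 = 8, r2 = 11, r3 = -9
step 2: r1 = 8, r2 = 11, r3 = -99
step 3: r1 = 8, r2 = 3, r3 = -99
step 4: r1 = 5, r2 = 3, r3 = -99
step 5: r1 = 5, r2 = 3, r3 = -96
step 6: r1 = 5, r2 = 3, r3 = -96
step 7: r1 = -91, r2 = 3, r3 = -96
step 8: r1 = -187, r2 = 3, r3 = -96
step 9: r1 = -3, r2 = 3, r3 = -96
step 10: r1 = -3, r2 = 99, r3 = -96
step 11: r1 = -3, r2 = -3, r3 = -96
The first disagreement with the trace is at step 6, where the value should be r1 = 5.

step 6, r1 = 5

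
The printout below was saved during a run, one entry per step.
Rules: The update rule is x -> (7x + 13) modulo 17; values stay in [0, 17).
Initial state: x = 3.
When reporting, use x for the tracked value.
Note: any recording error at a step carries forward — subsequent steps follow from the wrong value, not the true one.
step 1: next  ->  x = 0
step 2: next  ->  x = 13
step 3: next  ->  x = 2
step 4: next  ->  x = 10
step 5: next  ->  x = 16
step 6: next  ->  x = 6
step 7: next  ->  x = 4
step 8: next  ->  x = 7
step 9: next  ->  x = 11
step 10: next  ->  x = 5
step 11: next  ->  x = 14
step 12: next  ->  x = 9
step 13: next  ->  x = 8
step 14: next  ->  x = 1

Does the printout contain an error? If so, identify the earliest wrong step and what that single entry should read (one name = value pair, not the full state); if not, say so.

step 5, x = 15

Step 1: x = (7*3 + 13) mod 17 = 0 — checks out.
Step 2: x = (7*0 + 13) mod 17 = 13 — same as recorded.
Step 3: x = (7*13 + 13) mod 17 = 2 — same as recorded.
Step 4: x = (7*2 + 13) mod 17 = 10 — checks out.
Step 5: x = (7*10 + 13) mod 17 = 15 — the printout has a different value.
The audit stops at step 5: the recorded entry is wrong and should be x = 15.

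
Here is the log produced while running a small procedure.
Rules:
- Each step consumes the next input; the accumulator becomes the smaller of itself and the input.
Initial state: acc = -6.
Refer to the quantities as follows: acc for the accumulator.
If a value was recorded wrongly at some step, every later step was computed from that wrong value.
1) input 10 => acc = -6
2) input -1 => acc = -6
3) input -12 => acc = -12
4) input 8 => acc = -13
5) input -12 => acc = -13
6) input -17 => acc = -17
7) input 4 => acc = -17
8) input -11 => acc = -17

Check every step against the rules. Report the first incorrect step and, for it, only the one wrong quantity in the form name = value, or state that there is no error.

Step 1: acc = min(-6, 10) = -6 — checks out.
Step 2: acc = min(-6, -1) = -6 — checks out.
Step 3: acc = min(-6, -12) = -12 — checks out.
Step 4: acc = min(-12, 8) = -12 — the recorded entry deviates here.
First deviation found at step 4; the corrected entry is acc = -12.

step 4, acc = -12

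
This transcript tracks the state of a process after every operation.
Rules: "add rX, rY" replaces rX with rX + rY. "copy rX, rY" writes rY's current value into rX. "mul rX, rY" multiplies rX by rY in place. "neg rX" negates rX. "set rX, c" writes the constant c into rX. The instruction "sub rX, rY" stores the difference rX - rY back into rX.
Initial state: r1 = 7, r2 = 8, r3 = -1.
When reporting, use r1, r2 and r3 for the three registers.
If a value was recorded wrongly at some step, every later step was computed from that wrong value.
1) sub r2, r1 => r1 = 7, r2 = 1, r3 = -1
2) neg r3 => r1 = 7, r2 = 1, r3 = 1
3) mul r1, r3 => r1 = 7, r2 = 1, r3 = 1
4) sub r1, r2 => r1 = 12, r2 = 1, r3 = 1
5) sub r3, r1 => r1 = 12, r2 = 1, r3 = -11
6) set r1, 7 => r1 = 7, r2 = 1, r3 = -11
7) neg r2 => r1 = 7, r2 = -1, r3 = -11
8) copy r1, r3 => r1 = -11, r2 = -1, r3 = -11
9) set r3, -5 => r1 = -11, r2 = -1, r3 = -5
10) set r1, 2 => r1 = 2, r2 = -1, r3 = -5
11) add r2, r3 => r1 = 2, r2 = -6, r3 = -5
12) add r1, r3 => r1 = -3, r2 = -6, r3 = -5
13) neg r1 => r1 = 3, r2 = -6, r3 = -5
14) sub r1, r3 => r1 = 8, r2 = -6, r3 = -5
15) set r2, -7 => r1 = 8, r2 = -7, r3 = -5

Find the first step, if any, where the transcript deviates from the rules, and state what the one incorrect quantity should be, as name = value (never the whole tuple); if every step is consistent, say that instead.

Recomputing the run from the initial state:
step 1: r1 = 7, r2 = 1, r3 = -1
step 2: r1 = 7, r2 = 1, r3 = 1
step 3: r1 = 7, r2 = 1, r3 = 1
step 4: r1 = 6, r2 = 1, r3 = 1
step 5: r1 = 6, r2 = 1, r3 = -5
step 6: r1 = 7, r2 = 1, r3 = -5
step 7: r1 = 7, r2 = -1, r3 = -5
step 8: r1 = -5, r2 = -1, r3 = -5
step 9: r1 = -5, r2 = -1, r3 = -5
step 10: r1 = 2, r2 = -1, r3 = -5
step 11: r1 = 2, r2 = -6, r3 = -5
step 12: r1 = -3, r2 = -6, r3 = -5
step 13: r1 = 3, r2 = -6, r3 = -5
step 14: r1 = 8, r2 = -6, r3 = -5
step 15: r1 = 8, r2 = -7, r3 = -5
The first disagreement with the transcript is at step 4, where the value should be r1 = 6.

step 4, r1 = 6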